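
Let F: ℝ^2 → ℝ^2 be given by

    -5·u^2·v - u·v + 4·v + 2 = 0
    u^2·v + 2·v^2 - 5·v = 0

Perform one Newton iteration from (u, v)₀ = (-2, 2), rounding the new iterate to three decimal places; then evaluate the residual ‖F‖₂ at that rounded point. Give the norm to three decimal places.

At (-2, 2): F = (-26.000, 6.000).
Jacobian J = [[-10·u·v - v, -5·u^2 - u + 4], [2·u·v, u^2 + 4·v - 5]].
At the point, J = [[38.000, -14.000], [-8.000, 7.000]] (det J = 154.000).
Solving J·Δ = −F gives Δ = (0.636, -0.130).
Then the next iterate is (u, v)₁ = (-1.364, 1.870).
Re-evaluating at (-1.364, 1.870): F = (-5.36496, 1.12293), so ‖F‖₂ = 5.481.

5.481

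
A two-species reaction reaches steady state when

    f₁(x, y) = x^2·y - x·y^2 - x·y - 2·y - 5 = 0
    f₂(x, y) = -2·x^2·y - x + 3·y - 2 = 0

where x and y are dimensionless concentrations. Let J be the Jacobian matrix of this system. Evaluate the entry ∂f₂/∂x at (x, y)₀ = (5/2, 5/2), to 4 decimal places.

∂f₂/∂x = -4·x·y - 1.
At (5/2, 5/2) this is -26.0000.

-26.0000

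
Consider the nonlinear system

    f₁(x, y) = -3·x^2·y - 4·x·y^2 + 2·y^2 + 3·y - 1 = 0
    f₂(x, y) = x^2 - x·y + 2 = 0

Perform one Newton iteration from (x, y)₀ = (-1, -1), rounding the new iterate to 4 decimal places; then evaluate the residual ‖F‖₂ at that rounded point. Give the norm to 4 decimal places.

4.3641

At (-1, -1): F = (5.0000, 2.0000).
Jacobian J = [[-6·x·y - 4·y^2, -3·x^2 - 8·x·y + 4·y + 3], [2·x - y, -x]].
At the point, J = [[-10.0000, -12.0000], [-1.0000, 1.0000]] (det J = -22.0000).
Solving J·Δ = −F gives Δ = (1.3182, -0.6818).
Then the next iterate is (x, y)₁ = (0.3182, -1.6818).
Re-evaluating at (0.3182, -1.6818): F = (-3.477697, 2.6364), so ‖F‖₂ = 4.3641.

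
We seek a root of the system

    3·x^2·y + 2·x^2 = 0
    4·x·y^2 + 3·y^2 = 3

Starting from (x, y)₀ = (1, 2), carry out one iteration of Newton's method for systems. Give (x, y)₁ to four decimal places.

(0.6275, 1.3200)

At (1, 2): F = (8.0000, 25.0000).
Jacobian J = [[6·x·y + 4·x, 3·x^2], [4·y^2, 8·x·y + 6·y]].
At the point, J = [[16.0000, 3.0000], [16.0000, 28.0000]] (det J = 400.0000).
Solving J·Δ = −F gives Δ = (-0.3725, -0.6800).
Then the next iterate is (x, y)₁ = (0.6275, 1.3200).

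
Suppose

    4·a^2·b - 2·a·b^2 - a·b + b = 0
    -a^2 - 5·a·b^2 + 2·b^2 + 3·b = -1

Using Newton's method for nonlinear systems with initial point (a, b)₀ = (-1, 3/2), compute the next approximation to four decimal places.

At (-1, 3/2): F = (13.5000, 20.2500).
Jacobian J = [[8·a·b - 2·b^2 - b, 4·a^2 - 4·a·b - a + 1], [-2·a - 5·b^2, -10·a·b + 4·b + 3]].
At the point, J = [[-18.0000, 12.0000], [-9.2500, 24.0000]] (det J = -321.0000).
Solving J·Δ = −F gives Δ = (0.2523, -0.7465).
Then the next iterate is (a, b)₁ = (-0.7477, 0.7535).

(-0.7477, 0.7535)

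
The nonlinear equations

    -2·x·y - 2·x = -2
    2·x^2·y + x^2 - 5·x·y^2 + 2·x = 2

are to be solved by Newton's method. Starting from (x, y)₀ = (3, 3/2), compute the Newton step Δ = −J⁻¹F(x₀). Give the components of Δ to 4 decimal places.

(-1.7383, -0.7181)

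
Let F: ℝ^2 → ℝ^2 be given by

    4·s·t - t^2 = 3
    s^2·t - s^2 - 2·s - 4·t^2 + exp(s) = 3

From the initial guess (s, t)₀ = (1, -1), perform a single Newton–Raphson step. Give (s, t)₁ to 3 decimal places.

At (1, -1): F = (-8.000, -8.28172).
Jacobian J = [[4·t, 4·s - 2·t], [2·s·t - 2·s + exp(s) - 2, s^2 - 8·t]].
At the point, J = [[-4.000, 6.000], [-3.28172, 9.000]] (det J = -16.30969).
Solving J·Δ = −F gives Δ = (-1.368, 0.421).
Then the next iterate is (s, t)₁ = (-0.368, -0.579).

(-0.368, -0.579)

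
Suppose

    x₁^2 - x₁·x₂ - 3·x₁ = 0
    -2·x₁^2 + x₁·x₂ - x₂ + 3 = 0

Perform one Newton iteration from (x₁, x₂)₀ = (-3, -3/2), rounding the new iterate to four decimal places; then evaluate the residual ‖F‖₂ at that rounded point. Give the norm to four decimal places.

616.8776

At (-3, -3/2): F = (13.5000, -9.0000).
Jacobian J = [[2·x₁ - x₂ - 3, -x₁], [-4·x₁ + x₂, x₁ - 1]].
At the point, J = [[-7.5000, 3.0000], [10.5000, -4.0000]] (det J = -1.5000).
Solving J·Δ = −F gives Δ = (-18.0000, -49.5000).
Then the next iterate is (x₁, x₂)₁ = (-21.0000, -51.0000).
Re-evaluating at (-21.0000, -51.0000): F = (-567.0000, 243.0000), so ‖F‖₂ = 616.8776.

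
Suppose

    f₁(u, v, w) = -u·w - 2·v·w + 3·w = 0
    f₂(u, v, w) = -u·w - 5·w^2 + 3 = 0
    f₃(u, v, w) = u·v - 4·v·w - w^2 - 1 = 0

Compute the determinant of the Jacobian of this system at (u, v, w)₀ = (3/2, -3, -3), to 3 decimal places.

J = [[-w, -2·w, -u - 2·v + 3], [-w, 0, -u - 10·w], [v, u - 4·w, -4·v - 2·w]].
At the point, J = [[3.000, 6.000, 7.500], [3.000, 0.000, 28.500], [-3.000, 13.500, 18.000]].
det J = -1687.500.

-1687.500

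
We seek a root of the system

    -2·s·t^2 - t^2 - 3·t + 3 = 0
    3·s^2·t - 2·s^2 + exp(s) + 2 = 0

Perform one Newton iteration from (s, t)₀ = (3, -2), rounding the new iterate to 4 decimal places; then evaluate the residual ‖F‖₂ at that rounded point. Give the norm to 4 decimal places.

At (3, -2): F = (-19.0000, -49.914463).
Jacobian J = [[-2·t^2, -4·s·t - 2·t - 3], [6·s·t - 4·s + exp(s), 3·s^2]].
At the point, J = [[-8.0000, 25.0000], [-27.914463, 27.0000]] (det J = 481.861577).
Solving J·Δ = −F gives Δ = (-1.5250, 0.2720).
Then the next iterate is (s, t)₁ = (1.4750, -1.7280).
Re-evaluating at (1.4750, -1.7280): F = (-3.610637, -9.258654), so ‖F‖₂ = 9.9378.

9.9378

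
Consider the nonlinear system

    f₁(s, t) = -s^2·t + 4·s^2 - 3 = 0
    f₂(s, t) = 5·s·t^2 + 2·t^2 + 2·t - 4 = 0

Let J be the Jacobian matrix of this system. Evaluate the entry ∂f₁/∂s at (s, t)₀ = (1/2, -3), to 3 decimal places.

∂f₁/∂s = -2·s·t + 8·s.
At (1/2, -3) this is 7.000.

7.000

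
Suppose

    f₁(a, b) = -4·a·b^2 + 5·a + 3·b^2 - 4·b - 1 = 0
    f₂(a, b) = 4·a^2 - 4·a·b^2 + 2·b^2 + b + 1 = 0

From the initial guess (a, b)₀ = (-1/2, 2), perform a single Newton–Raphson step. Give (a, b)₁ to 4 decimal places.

(0.8195, 2.3759)

At (-1/2, 2): F = (8.5000, 20.0000).
Jacobian J = [[-4·b^2 + 5, -8·a·b + 6·b - 4], [8·a - 4·b^2, -8·a·b + 4·b + 1]].
At the point, J = [[-11.0000, 16.0000], [-20.0000, 17.0000]] (det J = 133.0000).
Solving J·Δ = −F gives Δ = (1.3195, 0.3759).
Then the next iterate is (a, b)₁ = (0.8195, 2.3759).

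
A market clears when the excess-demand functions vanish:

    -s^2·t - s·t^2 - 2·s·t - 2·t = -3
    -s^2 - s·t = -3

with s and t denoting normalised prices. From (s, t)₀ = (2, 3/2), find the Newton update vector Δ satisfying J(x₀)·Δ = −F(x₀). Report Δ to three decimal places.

At (2, 3/2): F = (-16.500, -4.000).
Jacobian J = [[-2·s·t - t^2 - 2·t, -s^2 - 2·s·t - 2·s - 2], [-2·s - t, -s]].
At the point, J = [[-11.250, -16.000], [-5.500, -2.000]] (det J = -65.500).
Solving J·Δ = −F gives Δ = (-0.473, -0.698).

(-0.473, -0.698)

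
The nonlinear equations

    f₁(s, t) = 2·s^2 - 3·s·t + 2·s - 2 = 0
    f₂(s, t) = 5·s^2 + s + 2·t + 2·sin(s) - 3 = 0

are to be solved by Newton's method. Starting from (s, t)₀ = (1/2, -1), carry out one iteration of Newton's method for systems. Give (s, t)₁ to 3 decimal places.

(0.556, -0.072)

At (1/2, -1): F = (1.000, -2.29115).
Jacobian J = [[4·s - 3·t + 2, -3·s], [10·s + 2·cos(s) + 1, 2]].
At the point, J = [[7.000, -1.500], [7.75517, 2.000]] (det J = 25.63275).
Solving J·Δ = −F gives Δ = (0.056, 0.928).
Then the next iterate is (s, t)₁ = (0.556, -0.072).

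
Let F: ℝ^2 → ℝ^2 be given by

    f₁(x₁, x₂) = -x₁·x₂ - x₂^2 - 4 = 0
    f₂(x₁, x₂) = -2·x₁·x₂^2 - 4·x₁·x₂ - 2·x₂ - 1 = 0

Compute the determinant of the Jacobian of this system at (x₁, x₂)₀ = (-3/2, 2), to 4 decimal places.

-72.0000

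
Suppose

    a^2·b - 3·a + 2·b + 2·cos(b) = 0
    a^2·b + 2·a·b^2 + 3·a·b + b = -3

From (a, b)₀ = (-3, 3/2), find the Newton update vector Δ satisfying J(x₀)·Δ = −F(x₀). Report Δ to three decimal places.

(1.740, -0.529)

At (-3, 3/2): F = (25.64147, -9.000).
Jacobian J = [[2·a·b - 3, a^2 - 2·sin(b) + 2], [2·a·b + 2·b^2 + 3·b, a^2 + 4·a·b + 3·a + 1]].
At the point, J = [[-12.000, 9.00501], [0.000, -17.000]] (det J = 204.000).
Solving J·Δ = −F gives Δ = (1.740, -0.529).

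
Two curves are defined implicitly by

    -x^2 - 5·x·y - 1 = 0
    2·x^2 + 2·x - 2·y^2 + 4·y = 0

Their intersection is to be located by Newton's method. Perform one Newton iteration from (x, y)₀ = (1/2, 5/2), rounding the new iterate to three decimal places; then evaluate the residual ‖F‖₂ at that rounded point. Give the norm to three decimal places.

At (1/2, 5/2): F = (-7.500, -1.000).
Jacobian J = [[-2·x - 5·y, -5·x], [4·x + 2, -4·y + 4]].
At the point, J = [[-13.500, -2.500], [4.000, -6.000]] (det J = 91.000).
Solving J·Δ = −F gives Δ = (-0.467, -0.478).
Then the next iterate is (x, y)₁ = (0.033, 2.022).
Re-evaluating at (0.033, 2.022): F = (-1.33472, -0.02079), so ‖F‖₂ = 1.335.

1.335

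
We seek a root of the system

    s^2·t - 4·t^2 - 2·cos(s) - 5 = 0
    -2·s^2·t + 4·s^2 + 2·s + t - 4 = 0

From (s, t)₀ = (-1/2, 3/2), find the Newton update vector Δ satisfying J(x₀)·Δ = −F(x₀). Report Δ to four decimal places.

At (-1/2, 3/2): F = (-15.380165, -3.2500).
Jacobian J = [[2·s·t + 2·sin(s), s^2 - 8·t], [-4·s·t + 8·s + 2, -2·s^2 + 1]].
At the point, J = [[-2.458851, -11.7500], [1.0000, 0.5000]] (det J = 10.520574).
Solving J·Δ = −F gives Δ = (4.3607, -2.2215).

(4.3607, -2.2215)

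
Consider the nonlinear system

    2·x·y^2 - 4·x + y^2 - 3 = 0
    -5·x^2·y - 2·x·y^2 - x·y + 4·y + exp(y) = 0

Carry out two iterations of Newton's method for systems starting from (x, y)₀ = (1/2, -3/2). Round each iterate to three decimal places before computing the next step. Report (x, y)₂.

At (1/2, -3/2): F = (-0.500, -5.40187).
Jacobian J = [[2·y^2 - 4, 4·x·y + 2·y], [-10·x·y - 2·y^2 - y, -5·x^2 - 4·x·y - x + exp(y) + 4]].
At the point, J = [[0.500, -6.000], [4.500, 5.47313]] (det J = 29.73657).
Solving J·Δ = −F gives Δ = (1.182, 0.015).
Then the next iterate is (x, y)₁ = (1.682, -1.485).
Round to (1.682, -1.485) and repeat: F = (-0.10440, 10.37214), J = [[0.41045, -12.96108], [22.05225, -1.61004]].
Δ = (-0.472, -0.023), so (x, y)₂ = (1.210, -1.508).

(1.210, -1.508)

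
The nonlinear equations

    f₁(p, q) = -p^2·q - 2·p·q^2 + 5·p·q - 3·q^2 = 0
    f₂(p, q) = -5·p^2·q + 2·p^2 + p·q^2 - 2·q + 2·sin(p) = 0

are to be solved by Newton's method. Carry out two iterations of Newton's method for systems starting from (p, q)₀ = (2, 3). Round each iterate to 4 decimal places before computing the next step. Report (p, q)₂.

(0.9100, 1.3711)

At (2, 3): F = (-45.0000, -38.181405).
Jacobian J = [[-2·p·q - 2·q^2 + 5·q, -p^2 - 4·p·q + 5·p - 6·q], [-10·p·q + 4·p + q^2 + 2·cos(p), -5·p^2 + 2·p·q - 2]].
At the point, J = [[-15.0000, -36.0000], [-43.832294, -10.0000]] (det J = -1427.962572).
Solving J·Δ = −F gives Δ = (-0.6474, -0.9802).
Then the next iterate is (p, q)₁ = (1.3526, 2.0198).
Round to (1.3526, 2.0198) and repeat: F = (-13.310259, -11.386302), J = [[-3.524147, -18.113253], [-17.396885, -5.683671]].
Δ = (-0.4426, -0.6487), so (p, q)₂ = (0.9100, 1.3711).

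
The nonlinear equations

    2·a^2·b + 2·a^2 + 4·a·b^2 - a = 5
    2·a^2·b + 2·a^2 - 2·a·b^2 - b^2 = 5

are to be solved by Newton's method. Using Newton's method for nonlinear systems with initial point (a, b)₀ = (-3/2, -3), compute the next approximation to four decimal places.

At (-3/2, -3): F = (-66.5000, 4.0000).
Jacobian J = [[4·a·b + 4·a + 4·b^2 - 1, 2·a^2 + 8·a·b], [4·a·b + 4·a - 2·b^2, 2·a^2 - 4·a·b - 2·b]].
At the point, J = [[47.0000, 40.5000], [-6.0000, -7.5000]] (det J = -109.5000).
Solving J·Δ = −F gives Δ = (3.0753, -1.9269).
Then the next iterate is (a, b)₁ = (1.5753, -4.9269).

(1.5753, -4.9269)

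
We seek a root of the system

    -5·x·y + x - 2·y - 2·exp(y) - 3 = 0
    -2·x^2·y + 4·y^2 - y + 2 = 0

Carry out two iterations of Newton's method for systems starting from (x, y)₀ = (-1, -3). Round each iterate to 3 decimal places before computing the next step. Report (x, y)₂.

(0.070, -0.629)

At (-1, -3): F = (-13.09957, 47.000).
Jacobian J = [[-5·y + 1, -5·x - 2·exp(y) - 2], [-4·x·y, -2·x^2 + 8·y - 1]].
At the point, J = [[16.000, 2.90043], [-12.000, -27.000]] (det J = -397.19489).
Solving J·Δ = −F gives Δ = (0.547, 1.498).
Then the next iterate is (x, y)₁ = (-0.453, -1.502).
Round to (-0.453, -1.502) and repeat: F = (-4.29640, 13.14246), J = [[8.510, -0.18037], [-2.72162, -13.42642]].
Δ = (0.523, 0.873), so (x, y)₂ = (0.070, -0.629).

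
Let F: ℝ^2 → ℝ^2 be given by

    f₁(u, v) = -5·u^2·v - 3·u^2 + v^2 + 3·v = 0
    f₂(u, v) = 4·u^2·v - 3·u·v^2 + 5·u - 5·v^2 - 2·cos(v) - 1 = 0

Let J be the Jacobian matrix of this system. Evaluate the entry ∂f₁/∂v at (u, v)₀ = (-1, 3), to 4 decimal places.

4.0000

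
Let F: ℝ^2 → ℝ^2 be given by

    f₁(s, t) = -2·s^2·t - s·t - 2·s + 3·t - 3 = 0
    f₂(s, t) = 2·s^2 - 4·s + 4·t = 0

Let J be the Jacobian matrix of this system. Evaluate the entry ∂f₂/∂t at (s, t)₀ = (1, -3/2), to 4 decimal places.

∂f₂/∂t = 4.
At (1, -3/2) this is 4.0000.

4.0000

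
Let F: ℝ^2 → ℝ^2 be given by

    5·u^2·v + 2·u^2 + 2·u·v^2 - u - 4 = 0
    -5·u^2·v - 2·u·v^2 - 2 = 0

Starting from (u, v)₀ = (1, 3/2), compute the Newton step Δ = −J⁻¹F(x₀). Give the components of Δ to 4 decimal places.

At (1, 3/2): F = (9.0000, -14.0000).
Jacobian J = [[10·u·v + 4·u + 2·v^2 - 1, 5·u^2 + 4·u·v], [-10·u·v - 2·v^2, -5·u^2 - 4·u·v]].
At the point, J = [[22.5000, 11.0000], [-19.5000, -11.0000]] (det J = -33.0000).
Solving J·Δ = −F gives Δ = (1.6667, -4.2273).

(1.6667, -4.2273)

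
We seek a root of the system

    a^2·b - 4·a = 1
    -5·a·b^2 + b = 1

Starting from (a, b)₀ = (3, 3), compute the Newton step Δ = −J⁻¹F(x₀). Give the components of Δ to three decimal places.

(-0.058, -1.465)

At (3, 3): F = (14.000, -133.000).
Jacobian J = [[2·a·b - 4, a^2], [-5·b^2, -10·a·b + 1]].
At the point, J = [[14.000, 9.000], [-45.000, -89.000]] (det J = -841.000).
Solving J·Δ = −F gives Δ = (-0.058, -1.465).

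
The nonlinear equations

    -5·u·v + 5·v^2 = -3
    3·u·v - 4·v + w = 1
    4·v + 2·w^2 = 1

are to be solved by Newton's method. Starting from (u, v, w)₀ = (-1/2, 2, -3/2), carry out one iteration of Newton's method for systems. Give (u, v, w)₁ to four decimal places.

(0.9457, 1.3981, 0.0154)

At (-1/2, 2, -3/2): F = (28.0000, -13.5000, 11.5000).
Jacobian J = [[-5·v, -5·u + 10·v, 0], [3·v, 3·u - 4, 1], [0, 4, 4·w]].
At the point, J = [[-10.0000, 22.5000, 0.0000], [6.0000, -5.5000, 1.0000], [0.0000, 4.0000, -6.0000]] (det J = 520.0000).
Solving J·Δ = −F gives Δ = (1.4457, -0.6019, 1.5154).
Then the next iterate is (u, v, w)₁ = (0.9457, 1.3981, 0.0154).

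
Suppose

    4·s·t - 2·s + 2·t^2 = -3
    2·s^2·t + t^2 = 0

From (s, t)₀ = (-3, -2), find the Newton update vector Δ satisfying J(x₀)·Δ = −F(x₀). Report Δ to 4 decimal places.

At (-3, -2): F = (41.0000, -32.0000).
Jacobian J = [[4·t - 2, 4·s + 4·t], [4·s·t, 2·s^2 + 2·t]].
At the point, J = [[-10.0000, -20.0000], [24.0000, 14.0000]] (det J = 340.0000).
Solving J·Δ = −F gives Δ = (0.1941, 1.9529).

(0.1941, 1.9529)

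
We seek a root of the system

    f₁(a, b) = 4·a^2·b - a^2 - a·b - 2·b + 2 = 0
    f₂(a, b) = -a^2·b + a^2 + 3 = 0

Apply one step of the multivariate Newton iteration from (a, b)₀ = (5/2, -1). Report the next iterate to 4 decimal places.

At (5/2, -1): F = (-24.7500, 15.5000).
Jacobian J = [[8·a·b - 2·a - b, 4·a^2 - a - 2], [-2·a·b + 2·a, -a^2]].
At the point, J = [[-24.0000, 20.5000], [10.0000, -6.2500]] (det J = -55.0000).
Solving J·Δ = −F gives Δ = (-2.9648, -2.2636).
Then the next iterate is (a, b)₁ = (-0.4648, -3.2636).

(-0.4648, -3.2636)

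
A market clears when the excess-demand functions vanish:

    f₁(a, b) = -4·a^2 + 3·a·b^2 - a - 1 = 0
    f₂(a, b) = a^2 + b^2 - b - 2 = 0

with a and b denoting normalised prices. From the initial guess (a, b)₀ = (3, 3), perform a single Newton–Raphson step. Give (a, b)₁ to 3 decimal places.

At (3, 3): F = (41.000, 13.000).
Jacobian J = [[-8·a + 3·b^2 - 1, 6·a·b], [2·a, 2·b - 1]].
At the point, J = [[2.000, 54.000], [6.000, 5.000]] (det J = -314.000).
Solving J·Δ = −F gives Δ = (-1.583, -0.701).
Then the next iterate is (a, b)₁ = (1.417, 2.299).

(1.417, 2.299)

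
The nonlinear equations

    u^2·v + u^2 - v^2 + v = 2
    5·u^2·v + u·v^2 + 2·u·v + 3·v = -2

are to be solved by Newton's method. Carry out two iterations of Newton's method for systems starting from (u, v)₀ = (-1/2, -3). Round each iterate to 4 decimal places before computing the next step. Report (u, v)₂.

(-1.3605, 0.2269)

At (-1/2, -3): F = (-14.5000, -12.2500).
Jacobian J = [[2·u·v + 2·u, u^2 - 2·v + 1], [10·u·v + v^2 + 2·v, 5·u^2 + 2·u·v + 2·u + 3]].
At the point, J = [[2.0000, 7.2500], [18.0000, 6.2500]] (det J = -118.0000).
Solving J·Δ = −F gives Δ = (-0.0154, 2.0042).
Then the next iterate is (u, v)₁ = (-0.5154, -0.9958).
Round to (-0.5154, -0.9958) and repeat: F = (-3.986302, -1.794617), J = [[-0.004329, 3.257237], [4.132371, 4.323856]].
Δ = (-0.8451, 1.2227), so (u, v)₂ = (-1.3605, 0.2269).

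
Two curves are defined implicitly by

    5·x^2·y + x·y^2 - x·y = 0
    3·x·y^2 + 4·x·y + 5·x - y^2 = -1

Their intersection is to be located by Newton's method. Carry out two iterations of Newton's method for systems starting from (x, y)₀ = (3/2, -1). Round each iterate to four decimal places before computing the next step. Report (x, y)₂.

(-0.5403, -2.6813)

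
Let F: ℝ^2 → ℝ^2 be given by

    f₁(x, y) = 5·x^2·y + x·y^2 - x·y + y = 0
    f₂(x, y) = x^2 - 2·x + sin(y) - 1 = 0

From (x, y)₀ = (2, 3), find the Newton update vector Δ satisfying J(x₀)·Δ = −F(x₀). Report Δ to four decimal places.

(-0.3740, -1.6231)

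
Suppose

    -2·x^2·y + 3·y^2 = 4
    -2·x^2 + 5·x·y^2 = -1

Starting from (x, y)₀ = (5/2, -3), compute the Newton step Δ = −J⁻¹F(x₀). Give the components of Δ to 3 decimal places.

At (5/2, -3): F = (60.500, 101.000).
Jacobian J = [[-4·x·y, -2·x^2 + 6·y], [-4·x + 5·y^2, 10·x·y]].
At the point, J = [[30.000, -30.500], [35.000, -75.000]] (det J = -1182.500).
Solving J·Δ = −F gives Δ = (-1.232, 0.772).

(-1.232, 0.772)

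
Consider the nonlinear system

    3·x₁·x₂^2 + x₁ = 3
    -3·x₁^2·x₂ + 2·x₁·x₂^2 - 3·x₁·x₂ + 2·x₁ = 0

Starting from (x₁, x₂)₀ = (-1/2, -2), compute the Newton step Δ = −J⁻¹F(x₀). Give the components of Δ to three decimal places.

(3.500, -6.000)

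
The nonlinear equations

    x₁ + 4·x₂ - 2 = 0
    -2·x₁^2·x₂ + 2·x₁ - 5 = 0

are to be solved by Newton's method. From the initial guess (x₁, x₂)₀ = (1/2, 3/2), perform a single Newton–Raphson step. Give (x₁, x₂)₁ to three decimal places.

(-4.286, 1.571)

At (1/2, 3/2): F = (4.500, -4.750).
Jacobian J = [[1, 4], [-4·x₁·x₂ + 2, -2·x₁^2]].
At the point, J = [[1.000, 4.000], [-1.000, -0.500]] (det J = 3.500).
Solving J·Δ = −F gives Δ = (-4.786, 0.071).
Then the next iterate is (x₁, x₂)₁ = (-4.286, 1.571).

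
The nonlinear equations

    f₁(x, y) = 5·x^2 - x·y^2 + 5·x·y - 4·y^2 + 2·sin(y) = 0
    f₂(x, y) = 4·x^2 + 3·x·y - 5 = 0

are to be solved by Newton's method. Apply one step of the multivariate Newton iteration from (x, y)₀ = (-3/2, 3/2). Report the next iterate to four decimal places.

(-1.8630, 1.4939)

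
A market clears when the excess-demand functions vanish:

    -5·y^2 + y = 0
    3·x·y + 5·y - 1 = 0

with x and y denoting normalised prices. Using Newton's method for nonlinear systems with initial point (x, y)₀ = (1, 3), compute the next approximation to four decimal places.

At (1, 3): F = (-42.0000, 23.0000).
Jacobian J = [[0, -10·y + 1], [3·y, 3·x + 5]].
At the point, J = [[0.0000, -29.0000], [9.0000, 8.0000]] (det J = 261.0000).
Solving J·Δ = −F gives Δ = (-1.2682, -1.4483).
Then the next iterate is (x, y)₁ = (-0.2682, 1.5517).

(-0.2682, 1.5517)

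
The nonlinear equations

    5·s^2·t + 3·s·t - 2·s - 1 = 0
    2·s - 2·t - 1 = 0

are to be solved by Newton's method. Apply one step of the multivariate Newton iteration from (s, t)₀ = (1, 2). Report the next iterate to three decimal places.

At (1, 2): F = (13.000, -3.000).
Jacobian J = [[10·s·t + 3·t - 2, 5·s^2 + 3·s], [2, -2]].
At the point, J = [[24.000, 8.000], [2.000, -2.000]] (det J = -64.000).
Solving J·Δ = −F gives Δ = (-0.031, -1.531).
Then the next iterate is (s, t)₁ = (0.969, 0.469).

(0.969, 0.469)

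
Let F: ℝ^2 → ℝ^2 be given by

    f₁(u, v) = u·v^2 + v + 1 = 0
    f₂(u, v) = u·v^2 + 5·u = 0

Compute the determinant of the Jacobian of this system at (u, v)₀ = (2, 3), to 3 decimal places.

J = [[v^2, 2·u·v + 1], [v^2 + 5, 2·u·v]].
At the point, J = [[9.000, 13.000], [14.000, 12.000]].
det J = -74.000.

-74.000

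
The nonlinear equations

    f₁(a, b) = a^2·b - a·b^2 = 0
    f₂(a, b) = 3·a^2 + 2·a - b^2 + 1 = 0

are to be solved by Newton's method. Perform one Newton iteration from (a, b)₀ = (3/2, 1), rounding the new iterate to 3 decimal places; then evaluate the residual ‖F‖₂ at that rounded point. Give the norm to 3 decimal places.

At (3/2, 1): F = (0.750, 9.750).
Jacobian J = [[2·a·b - b^2, a^2 - 2·a·b], [6·a + 2, -2·b]].
At the point, J = [[2.000, -0.750], [11.000, -2.000]] (det J = 4.250).
Solving J·Δ = −F gives Δ = (-1.368, -2.647).
Then the next iterate is (a, b)₁ = (0.132, -1.647).
Re-evaluating at (0.132, -1.647): F = (-0.38676, -1.39634), so ‖F‖₂ = 1.449.

1.449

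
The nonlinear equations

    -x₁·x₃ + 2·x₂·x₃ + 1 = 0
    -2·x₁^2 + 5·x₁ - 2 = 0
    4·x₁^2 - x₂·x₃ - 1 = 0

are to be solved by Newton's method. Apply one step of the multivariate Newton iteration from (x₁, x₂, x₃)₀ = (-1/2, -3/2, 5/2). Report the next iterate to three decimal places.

(0.214, 5.157, 13.000)

At (-1/2, -3/2, 5/2): F = (-5.250, -5.000, 3.750).
Jacobian J = [[-x₃, 2·x₃, -x₁ + 2·x₂], [-4·x₁ + 5, 0, 0], [8·x₁, -x₃, -x₂]].
At the point, J = [[-2.500, 5.000, -2.500], [7.000, 0.000, 0.000], [-4.000, -2.500, 1.500]] (det J = -8.750).
Solving J·Δ = −F gives Δ = (0.714, 6.657, 10.500).
Then the next iterate is (x₁, x₂, x₃)₁ = (0.214, 5.157, 13.000).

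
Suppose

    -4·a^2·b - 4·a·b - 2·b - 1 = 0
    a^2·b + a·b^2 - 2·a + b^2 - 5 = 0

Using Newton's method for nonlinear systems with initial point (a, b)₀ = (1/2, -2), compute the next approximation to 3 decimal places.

At (1/2, -2): F = (9.000, -0.500).
Jacobian J = [[-8·a·b - 4·b, -4·a^2 - 4·a - 2], [2·a·b + b^2 - 2, a^2 + 2·a·b + 2·b]].
At the point, J = [[16.000, -5.000], [0.000, -5.750]] (det J = -92.000).
Solving J·Δ = −F gives Δ = (-0.590, -0.087).
Then the next iterate is (a, b)₁ = (-0.090, -2.087).

(-0.090, -2.087)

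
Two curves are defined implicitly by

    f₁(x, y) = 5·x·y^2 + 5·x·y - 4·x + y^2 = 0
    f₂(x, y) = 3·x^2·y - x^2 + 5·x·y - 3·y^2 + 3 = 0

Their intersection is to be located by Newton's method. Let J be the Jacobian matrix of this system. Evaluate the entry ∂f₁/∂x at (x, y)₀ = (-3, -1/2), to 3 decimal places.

-5.250

∂f₁/∂x = 5·y^2 + 5·y - 4.
At (-3, -1/2) this is -5.250.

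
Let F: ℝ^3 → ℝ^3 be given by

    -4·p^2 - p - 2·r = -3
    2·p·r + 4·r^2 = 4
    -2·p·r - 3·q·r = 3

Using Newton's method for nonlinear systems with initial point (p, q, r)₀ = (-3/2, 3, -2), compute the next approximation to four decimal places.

(-1.2903, 2.2634, -1.0968)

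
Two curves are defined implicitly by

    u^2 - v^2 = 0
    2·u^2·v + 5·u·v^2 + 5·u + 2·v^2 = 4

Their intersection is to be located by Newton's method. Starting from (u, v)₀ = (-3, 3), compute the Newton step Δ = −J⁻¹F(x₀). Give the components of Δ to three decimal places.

(1.108, -1.108)

At (-3, 3): F = (0.000, -82.000).
Jacobian J = [[2·u, -2·v], [4·u·v + 5·v^2 + 5, 2·u^2 + 10·u·v + 4·v]].
At the point, J = [[-6.000, -6.000], [14.000, -60.000]] (det J = 444.000).
Solving J·Δ = −F gives Δ = (1.108, -1.108).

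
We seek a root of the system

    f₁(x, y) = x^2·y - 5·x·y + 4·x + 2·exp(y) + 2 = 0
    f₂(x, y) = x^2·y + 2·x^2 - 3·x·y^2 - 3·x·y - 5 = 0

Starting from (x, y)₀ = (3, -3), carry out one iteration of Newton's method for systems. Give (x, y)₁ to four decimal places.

(18.2054, 5.0172)

At (3, -3): F = (32.099574, -68.0000).
Jacobian J = [[2·x·y - 5·y + 4, x^2 - 5·x + 2·exp(y)], [2·x·y + 4·x - 3·y^2 - 3·y, x^2 - 6·x·y - 3·x]].
At the point, J = [[1.0000, -5.900426], [-24.0000, 54.0000]] (det J = -87.610221).
Solving J·Δ = −F gives Δ = (15.2054, 8.0172).
Then the next iterate is (x, y)₁ = (18.2054, 5.0172).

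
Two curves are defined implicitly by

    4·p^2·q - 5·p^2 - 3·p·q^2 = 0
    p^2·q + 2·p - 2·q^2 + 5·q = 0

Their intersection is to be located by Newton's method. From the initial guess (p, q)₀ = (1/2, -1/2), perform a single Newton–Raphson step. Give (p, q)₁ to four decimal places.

(0.3316, -0.1721)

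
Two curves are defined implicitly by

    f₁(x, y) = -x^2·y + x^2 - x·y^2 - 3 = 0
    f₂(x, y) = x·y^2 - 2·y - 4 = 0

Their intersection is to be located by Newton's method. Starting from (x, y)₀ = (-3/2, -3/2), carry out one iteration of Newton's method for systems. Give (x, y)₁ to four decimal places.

(-3.0816, 1.6735)

At (-3/2, -3/2): F = (6.0000, -4.3750).
Jacobian J = [[-2·x·y + 2·x - y^2, -x^2 - 2·x·y], [y^2, 2·x·y - 2]].
At the point, J = [[-9.7500, -6.7500], [2.2500, 2.5000]] (det J = -9.1875).
Solving J·Δ = −F gives Δ = (-1.5816, 3.1735).
Then the next iterate is (x, y)₁ = (-3.0816, 1.6735).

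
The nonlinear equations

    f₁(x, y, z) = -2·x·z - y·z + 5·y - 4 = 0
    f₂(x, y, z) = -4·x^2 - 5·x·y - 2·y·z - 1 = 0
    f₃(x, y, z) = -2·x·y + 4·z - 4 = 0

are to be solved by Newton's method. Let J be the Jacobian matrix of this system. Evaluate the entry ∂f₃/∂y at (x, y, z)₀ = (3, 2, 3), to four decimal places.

-6.0000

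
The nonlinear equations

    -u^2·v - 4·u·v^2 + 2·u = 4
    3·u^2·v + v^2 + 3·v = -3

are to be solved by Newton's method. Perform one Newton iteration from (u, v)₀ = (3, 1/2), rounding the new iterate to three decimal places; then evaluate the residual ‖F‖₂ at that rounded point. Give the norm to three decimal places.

7.066

At (3, 1/2): F = (-5.500, 18.250).
Jacobian J = [[-2·u·v - 4·v^2 + 2, -u^2 - 8·u·v], [6·u·v, 3·u^2 + 2·v + 3]].
At the point, J = [[-2.000, -21.000], [9.000, 31.000]] (det J = 127.000).
Solving J·Δ = −F gives Δ = (-1.675, -0.102).
Then the next iterate is (u, v)₁ = (1.325, 0.398).
Re-evaluating at (1.325, 0.398): F = (-2.88828, 6.44862), so ‖F‖₂ = 7.066.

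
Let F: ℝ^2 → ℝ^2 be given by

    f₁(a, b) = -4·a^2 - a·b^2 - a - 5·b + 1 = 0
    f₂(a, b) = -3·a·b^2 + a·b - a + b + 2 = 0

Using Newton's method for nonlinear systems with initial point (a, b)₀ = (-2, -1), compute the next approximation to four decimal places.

(-1.2203, -0.4537)

At (-2, -1): F = (-6.0000, 11.0000).
Jacobian J = [[-8·a - b^2 - 1, -2·a·b - 5], [-3·b^2 + b - 1, -6·a·b + a + 1]].
At the point, J = [[14.0000, -9.0000], [-5.0000, -13.0000]] (det J = -227.0000).
Solving J·Δ = −F gives Δ = (0.7797, 0.5463).
Then the next iterate is (a, b)₁ = (-1.2203, -0.4537).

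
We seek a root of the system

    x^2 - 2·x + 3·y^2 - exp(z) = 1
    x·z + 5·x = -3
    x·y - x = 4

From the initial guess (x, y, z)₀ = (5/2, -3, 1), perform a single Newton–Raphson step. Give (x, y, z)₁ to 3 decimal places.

At (5/2, -3, 1): F = (24.53172, 18.000, -14.000).
Jacobian J = [[2·x - 2, 6·y, -exp(z)], [z + 5, 0, x], [y - 1, x, 0]].
At the point, J = [[3.000, -18.000, -2.71828], [6.000, 0.000, 2.500], [-4.000, 2.500, 0.000]] (det J = 120.47577).
Solving J·Δ = −F gives Δ = (-2.941, 0.894, -0.141).
Then the next iterate is (x, y, z)₁ = (-0.441, -2.106, 0.859).

(-0.441, -2.106, 0.859)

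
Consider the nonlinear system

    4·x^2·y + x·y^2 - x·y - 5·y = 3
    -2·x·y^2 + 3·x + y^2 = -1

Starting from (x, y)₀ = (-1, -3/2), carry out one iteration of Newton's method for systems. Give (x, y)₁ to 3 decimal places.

(-0.760, -1.012)

At (-1, -3/2): F = (-5.250, 4.750).
Jacobian J = [[8·x·y + y^2 - y, 4·x^2 + 2·x·y - x - 5], [-2·y^2 + 3, -4·x·y + 2·y]].
At the point, J = [[15.750, 3.000], [-1.500, -9.000]] (det J = -137.250).
Solving J·Δ = −F gives Δ = (0.240, 0.488).
Then the next iterate is (x, y)₁ = (-0.760, -1.012).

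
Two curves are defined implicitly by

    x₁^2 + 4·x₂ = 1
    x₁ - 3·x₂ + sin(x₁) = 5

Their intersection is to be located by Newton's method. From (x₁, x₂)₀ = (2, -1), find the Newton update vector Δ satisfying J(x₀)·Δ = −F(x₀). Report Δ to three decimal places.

At (2, -1): F = (-1.000, 0.90930).
Jacobian J = [[2·x₁, 4], [cos(x₁) + 1, -3]].
At the point, J = [[4.000, 4.000], [0.58385, -3.000]] (det J = -14.33541).
Solving J·Δ = −F gives Δ = (-0.044, 0.294).

(-0.044, 0.294)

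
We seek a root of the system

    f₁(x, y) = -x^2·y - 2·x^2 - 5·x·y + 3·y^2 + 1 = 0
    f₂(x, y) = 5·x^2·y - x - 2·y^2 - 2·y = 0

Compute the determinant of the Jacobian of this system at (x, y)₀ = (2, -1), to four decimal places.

J = [[-2·x·y - 4·x - 5·y, -x^2 - 5·x + 6·y], [10·x·y - 1, 5·x^2 - 4·y - 2]].
At the point, J = [[1.0000, -20.0000], [-21.0000, 22.0000]].
det J = -398.0000.

-398.0000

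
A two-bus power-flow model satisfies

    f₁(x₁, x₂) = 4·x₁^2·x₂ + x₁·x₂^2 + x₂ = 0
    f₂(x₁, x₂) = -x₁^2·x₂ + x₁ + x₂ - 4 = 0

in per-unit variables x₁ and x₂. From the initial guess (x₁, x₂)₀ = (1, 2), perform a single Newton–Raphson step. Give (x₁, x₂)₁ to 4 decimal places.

At (1, 2): F = (14.0000, -3.0000).
Jacobian J = [[8·x₁·x₂ + x₂^2, 4·x₁^2 + 2·x₁·x₂ + 1], [-2·x₁·x₂ + 1, -x₁^2 + 1]].
At the point, J = [[20.0000, 9.0000], [-3.0000, 0.0000]] (det J = 27.0000).
Solving J·Δ = −F gives Δ = (-1.0000, 0.6667).
Then the next iterate is (x₁, x₂)₁ = (0.0000, 2.6667).

(0.0000, 2.6667)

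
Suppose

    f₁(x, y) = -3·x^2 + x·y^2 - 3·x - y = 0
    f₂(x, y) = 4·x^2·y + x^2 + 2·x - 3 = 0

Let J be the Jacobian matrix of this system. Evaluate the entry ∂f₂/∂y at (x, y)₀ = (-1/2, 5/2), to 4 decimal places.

1.0000

∂f₂/∂y = 4·x^2.
At (-1/2, 5/2) this is 1.0000.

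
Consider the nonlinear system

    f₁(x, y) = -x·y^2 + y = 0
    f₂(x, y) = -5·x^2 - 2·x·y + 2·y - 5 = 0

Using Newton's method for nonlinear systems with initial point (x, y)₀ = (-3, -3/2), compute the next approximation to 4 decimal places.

At (-3, -3/2): F = (5.2500, -62.0000).
Jacobian J = [[-y^2, -2·x·y + 1], [-10·x - 2·y, -2·x + 2]].
At the point, J = [[-2.2500, -8.0000], [33.0000, 8.0000]] (det J = 246.0000).
Solving J·Δ = −F gives Δ = (1.8455, 0.1372).
Then the next iterate is (x, y)₁ = (-1.1545, -1.3628).

(-1.1545, -1.3628)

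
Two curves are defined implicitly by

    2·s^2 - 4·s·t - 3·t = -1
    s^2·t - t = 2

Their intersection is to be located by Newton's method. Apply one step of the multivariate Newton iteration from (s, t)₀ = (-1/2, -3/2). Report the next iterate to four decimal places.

(-2.5833, -6.8333)

At (-1/2, -3/2): F = (3.0000, -0.8750).
Jacobian J = [[4·s - 4·t, -4·s - 3], [2·s·t, s^2 - 1]].
At the point, J = [[4.0000, -1.0000], [1.5000, -0.7500]] (det J = -1.5000).
Solving J·Δ = −F gives Δ = (-2.0833, -5.3333).
Then the next iterate is (s, t)₁ = (-2.5833, -6.8333).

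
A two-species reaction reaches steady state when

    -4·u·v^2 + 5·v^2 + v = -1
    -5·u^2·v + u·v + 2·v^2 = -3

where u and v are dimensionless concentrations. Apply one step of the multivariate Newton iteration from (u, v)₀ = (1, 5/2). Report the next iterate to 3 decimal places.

(2.700, 7.958)

At (1, 5/2): F = (9.750, 5.500).
Jacobian J = [[-4·v^2, -8·u·v + 10·v + 1], [-10·u·v + v, -5·u^2 + u + 4·v]].
At the point, J = [[-25.000, 6.000], [-22.500, 6.000]] (det J = -15.000).
Solving J·Δ = −F gives Δ = (1.700, 5.458).
Then the next iterate is (u, v)₁ = (2.700, 7.958).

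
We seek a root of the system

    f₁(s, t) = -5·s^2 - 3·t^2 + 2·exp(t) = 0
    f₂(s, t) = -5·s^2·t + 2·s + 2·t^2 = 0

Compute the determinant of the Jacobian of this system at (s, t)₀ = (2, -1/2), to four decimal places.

389.4433

J = [[-10·s, -6·t + 2·exp(t)], [-10·s·t + 2, -5·s^2 + 4·t]].
At the point, J = [[-20.0000, 4.213061], [12.0000, -22.0000]].
det J = 389.4433.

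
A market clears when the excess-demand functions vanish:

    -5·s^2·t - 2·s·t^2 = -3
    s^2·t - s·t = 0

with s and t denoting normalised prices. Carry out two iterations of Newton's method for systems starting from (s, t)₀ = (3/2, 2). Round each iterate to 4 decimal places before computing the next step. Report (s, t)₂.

(1.1733, 0.5420)

At (3/2, 2): F = (-31.5000, 1.5000).
Jacobian J = [[-10·s·t - 2·t^2, -5·s^2 - 4·s·t], [2·s·t - t, s^2 - s]].
At the point, J = [[-38.0000, -23.2500], [4.0000, 0.7500]] (det J = 64.5000).
Solving J·Δ = −F gives Δ = (-0.1744, -1.0698).
Then the next iterate is (s, t)₁ = (1.3256, 0.9302).
Round to (1.3256, 0.9302) and repeat: F = (-7.466818, 0.401489), J = [[-14.061275, -13.718369], [1.535946, 0.431615]].
Δ = (-0.1523, -0.3882), so (s, t)₂ = (1.1733, 0.5420).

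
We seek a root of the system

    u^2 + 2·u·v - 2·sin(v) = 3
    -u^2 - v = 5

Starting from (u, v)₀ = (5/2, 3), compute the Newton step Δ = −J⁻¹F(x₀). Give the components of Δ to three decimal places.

At (5/2, 3): F = (17.96776, -14.250).
Jacobian J = [[2·u + 2·v, 2·u - 2·cos(v)], [-2·u, -1]].
At the point, J = [[11.000, 6.97998], [-5.000, -1.000]] (det J = 23.89992).
Solving J·Δ = −F gives Δ = (-3.410, 2.800).

(-3.410, 2.800)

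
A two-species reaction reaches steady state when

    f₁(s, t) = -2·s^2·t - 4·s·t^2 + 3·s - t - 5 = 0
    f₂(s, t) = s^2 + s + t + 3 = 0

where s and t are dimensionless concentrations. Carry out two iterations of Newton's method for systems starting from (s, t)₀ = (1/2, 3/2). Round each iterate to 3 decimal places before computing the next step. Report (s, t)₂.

At (1/2, 3/2): F = (-10.250, 5.250).
Jacobian J = [[-4·s·t - 4·t^2 + 3, -2·s^2 - 8·s·t - 1], [2·s + 1, 1]].
At the point, J = [[-9.000, -7.500], [2.000, 1.000]] (det J = 6.000).
Solving J·Δ = −F gives Δ = (-4.854, 4.458).
Then the next iterate is (s, t)₁ = (-4.354, 5.958).
Round to (-4.354, 5.958) and repeat: F = (368.31368, 23.56132), J = [[-35.22653, 168.61442], [-7.708, 1.000]].
Δ = (2.851, -1.589), so (s, t)₂ = (-1.503, 4.369).

(-1.503, 4.369)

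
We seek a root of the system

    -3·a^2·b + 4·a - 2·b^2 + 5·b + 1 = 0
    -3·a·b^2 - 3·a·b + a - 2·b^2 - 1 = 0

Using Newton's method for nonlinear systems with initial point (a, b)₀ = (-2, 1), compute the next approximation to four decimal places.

(-1.1302, 0.8107)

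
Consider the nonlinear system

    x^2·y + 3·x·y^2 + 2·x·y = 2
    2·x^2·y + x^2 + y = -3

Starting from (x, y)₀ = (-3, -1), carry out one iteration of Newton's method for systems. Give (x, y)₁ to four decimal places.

At (-3, -1): F = (-14.0000, -7.0000).
Jacobian J = [[2·x·y + 3·y^2 + 2·y, x^2 + 6·x·y + 2·x], [4·x·y + 2·x, 2·x^2 + 1]].
At the point, J = [[7.0000, 21.0000], [6.0000, 19.0000]] (det J = 7.0000).
Solving J·Δ = −F gives Δ = (17.0000, -5.0000).
Then the next iterate is (x, y)₁ = (14.0000, -6.0000).

(14.0000, -6.0000)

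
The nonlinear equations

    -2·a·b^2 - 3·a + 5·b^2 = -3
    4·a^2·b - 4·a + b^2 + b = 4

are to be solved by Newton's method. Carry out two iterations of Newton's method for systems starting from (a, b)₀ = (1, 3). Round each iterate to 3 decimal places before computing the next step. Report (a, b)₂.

At (1, 3): F = (27.000, 16.000).
Jacobian J = [[-2·b^2 - 3, -4·a·b + 10·b], [8·a·b - 4, 4·a^2 + 2·b + 1]].
At the point, J = [[-21.000, 18.000], [20.000, 11.000]] (det J = -591.000).
Solving J·Δ = −F gives Δ = (0.015, -1.482).
Then the next iterate is (a, b)₁ = (1.015, 1.518).
Round to (1.015, 1.518) and repeat: F = (6.79884, 2.01785), J = [[-7.60865, 9.01692], [8.32616, 8.15690]].
Δ = (0.272, -0.525), so (a, b)₂ = (1.287, 0.993).

(1.287, 0.993)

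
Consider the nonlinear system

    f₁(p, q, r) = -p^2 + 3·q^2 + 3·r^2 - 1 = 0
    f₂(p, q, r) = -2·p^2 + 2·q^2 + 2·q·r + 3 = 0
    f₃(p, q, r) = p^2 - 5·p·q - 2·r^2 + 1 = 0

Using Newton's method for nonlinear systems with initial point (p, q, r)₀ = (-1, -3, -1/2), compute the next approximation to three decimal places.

(-0.629, -1.717, 0.635)

At (-1, -3, -1/2): F = (25.750, 22.000, -13.500).
Jacobian J = [[-2·p, 6·q, 6·r], [-4·p, 4·q + 2·r, 2·q], [2·p - 5·q, -5·p, -4·r]].
At the point, J = [[2.000, -18.000, -3.000], [4.000, -13.000, -6.000], [13.000, 5.000, 2.000]] (det J = 989.000).
Solving J·Δ = −F gives Δ = (0.371, 1.283, 1.135).
Then the next iterate is (p, q, r)₁ = (-0.629, -1.717, 0.635).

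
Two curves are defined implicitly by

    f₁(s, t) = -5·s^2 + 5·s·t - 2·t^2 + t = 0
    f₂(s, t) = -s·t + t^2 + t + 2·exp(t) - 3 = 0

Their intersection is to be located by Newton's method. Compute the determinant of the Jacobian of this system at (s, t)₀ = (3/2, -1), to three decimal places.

J = [[-10·s + 5·t, 5·s - 4·t + 1], [-t, -s + 2·t + 2·exp(t) + 1]].
At the point, J = [[-20.000, 12.500], [1.000, -1.76424]].
det J = 22.785.

22.785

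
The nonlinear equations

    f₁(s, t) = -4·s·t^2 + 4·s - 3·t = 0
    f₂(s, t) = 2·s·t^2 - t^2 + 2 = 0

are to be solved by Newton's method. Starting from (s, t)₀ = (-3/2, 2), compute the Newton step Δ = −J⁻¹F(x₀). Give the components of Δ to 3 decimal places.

At (-3/2, 2): F = (12.000, -14.000).
Jacobian J = [[-4·t^2 + 4, -8·s·t - 3], [2·t^2, 4·s·t - 2·t]].
At the point, J = [[-12.000, 21.000], [8.000, -16.000]] (det J = 24.000).
Solving J·Δ = −F gives Δ = (-4.250, -3.000).

(-4.250, -3.000)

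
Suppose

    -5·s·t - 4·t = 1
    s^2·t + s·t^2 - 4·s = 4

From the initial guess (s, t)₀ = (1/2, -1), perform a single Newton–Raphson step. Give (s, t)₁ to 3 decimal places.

(-0.895, -1.227)

At (1/2, -1): F = (5.500, -5.750).
Jacobian J = [[-5·t, -5·s - 4], [2·s·t + t^2 - 4, s^2 + 2·s·t]].
At the point, J = [[5.000, -6.500], [-4.000, -0.750]] (det J = -29.750).
Solving J·Δ = −F gives Δ = (-1.395, -0.227).
Then the next iterate is (s, t)₁ = (-0.895, -1.227).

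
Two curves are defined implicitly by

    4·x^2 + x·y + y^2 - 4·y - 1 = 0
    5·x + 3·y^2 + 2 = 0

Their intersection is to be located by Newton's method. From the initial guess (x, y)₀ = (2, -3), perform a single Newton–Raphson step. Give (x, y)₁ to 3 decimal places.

(0.825, -1.160)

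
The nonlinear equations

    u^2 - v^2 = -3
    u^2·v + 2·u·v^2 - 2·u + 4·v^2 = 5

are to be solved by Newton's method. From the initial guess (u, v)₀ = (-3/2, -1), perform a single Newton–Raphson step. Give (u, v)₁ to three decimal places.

At (-3/2, -1): F = (4.250, -3.250).
Jacobian J = [[2·u, -2·v], [2·u·v + 2·v^2 - 2, u^2 + 4·u·v + 8·v]].
At the point, J = [[-3.000, 2.000], [3.000, 0.250]] (det J = -6.750).
Solving J·Δ = −F gives Δ = (1.120, -0.444).
Then the next iterate is (u, v)₁ = (-0.380, -1.444).

(-0.380, -1.444)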